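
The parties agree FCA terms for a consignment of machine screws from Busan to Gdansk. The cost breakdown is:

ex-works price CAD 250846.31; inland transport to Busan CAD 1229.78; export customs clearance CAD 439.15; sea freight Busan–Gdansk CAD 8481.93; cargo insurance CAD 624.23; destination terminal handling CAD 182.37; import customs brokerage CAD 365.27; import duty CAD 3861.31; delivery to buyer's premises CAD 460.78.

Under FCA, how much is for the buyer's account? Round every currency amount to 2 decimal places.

Buyer's account: CAD 13975.89

FCA: the seller delivers export-cleared goods to the carrier; the buyer bears costs from that point.
Seller's account: goods 250846.31 + inland to port 1229.78 + export clearance 439.15 = 252515.24
Buyer's account: freight 8481.93 + insurance 624.23 + destination terminal 182.37 + brokerage 365.27 + duty 3861.31 + delivery 460.78 = 13975.89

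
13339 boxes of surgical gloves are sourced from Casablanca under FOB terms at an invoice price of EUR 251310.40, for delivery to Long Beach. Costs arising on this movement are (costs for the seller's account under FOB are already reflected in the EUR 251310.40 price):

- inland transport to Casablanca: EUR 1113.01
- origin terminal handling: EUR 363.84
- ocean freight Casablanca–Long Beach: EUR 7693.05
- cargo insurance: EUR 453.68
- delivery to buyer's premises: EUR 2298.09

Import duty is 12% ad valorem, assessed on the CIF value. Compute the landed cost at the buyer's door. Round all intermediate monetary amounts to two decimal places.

FOB: the seller bears costs until goods are on board at the origin port; the buyer bears freight, insurance and all costs thereafter.
Already in the invoice (seller's account under FOB): inland to port, origin terminal — exclude.
CIF value = FOB price + freight + insurance = 251310.40 + 7693.05 + 453.68 = 259457.13
Import duty = 259457.13 × 12% = 31134.86
Buyer bears: freight 7693.05 + insurance 453.68 + delivery 2298.09 + duty 31134.86 = 41579.68
Landed cost = invoice 251310.40 + 41579.68 = 292890.08

Total landed cost: EUR 292890.08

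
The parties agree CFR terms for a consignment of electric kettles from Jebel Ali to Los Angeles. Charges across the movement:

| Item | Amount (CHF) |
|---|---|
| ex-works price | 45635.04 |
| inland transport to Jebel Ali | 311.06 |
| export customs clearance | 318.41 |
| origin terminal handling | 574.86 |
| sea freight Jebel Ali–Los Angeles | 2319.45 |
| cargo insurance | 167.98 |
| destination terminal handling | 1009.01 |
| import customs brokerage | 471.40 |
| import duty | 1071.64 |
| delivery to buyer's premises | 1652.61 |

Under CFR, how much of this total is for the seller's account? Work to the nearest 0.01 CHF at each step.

Seller's account: CHF 49158.82

CFR: the seller pays costs through ocean freight to the destination port, but not insurance.
Seller's account: goods 45635.04 + inland to port 311.06 + export clearance 318.41 + origin terminal 574.86 + freight 2319.45 = 49158.82
Buyer's account: insurance 167.98 + destination terminal 1009.01 + brokerage 471.40 + duty 1071.64 + delivery 1652.61 = 4372.64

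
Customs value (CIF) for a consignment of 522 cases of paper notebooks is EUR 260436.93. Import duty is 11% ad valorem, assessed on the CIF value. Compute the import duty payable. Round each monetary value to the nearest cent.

Import duty: EUR 28648.06

Import duty = 260436.93 × 11% = 28648.06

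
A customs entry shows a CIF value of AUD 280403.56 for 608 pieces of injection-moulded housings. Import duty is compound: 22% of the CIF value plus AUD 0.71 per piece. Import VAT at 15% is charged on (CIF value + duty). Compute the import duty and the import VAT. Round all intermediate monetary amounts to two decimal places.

Import duty: AUD 62120.46; import VAT: AUD 51378.60

Ad valorem component: 280403.56 × 22% = 61688.78
Specific component: 608 × 0.71 = 431.68
Import duty = 61688.78 + 431.68 = 62120.46
VAT base = CIF + duty = 280403.56 + 62120.46 = 342524.02
Import VAT = 342524.02 × 15% = 51378.60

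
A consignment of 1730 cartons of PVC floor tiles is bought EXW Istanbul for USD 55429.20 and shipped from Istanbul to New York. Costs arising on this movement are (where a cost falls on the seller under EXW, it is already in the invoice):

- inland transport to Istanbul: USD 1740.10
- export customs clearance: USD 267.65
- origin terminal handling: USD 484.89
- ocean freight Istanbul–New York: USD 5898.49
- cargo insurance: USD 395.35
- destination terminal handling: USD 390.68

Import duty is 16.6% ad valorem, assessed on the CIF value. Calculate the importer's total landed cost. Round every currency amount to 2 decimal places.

Total landed cost: USD 75266.16

EXW: the seller makes goods available at their premises; the buyer bears all onward costs.
CIF value = EXW price + inland to port + export clearance + origin terminal + freight + insurance = 55429.20 + 1740.10 + 267.65 + 484.89 + 5898.49 + 395.35 = 64215.68
Import duty = 64215.68 × 16.6% = 10659.80
Buyer bears: inland to port 1740.10 + export clearance 267.65 + origin terminal 484.89 + freight 5898.49 + insurance 395.35 + destination terminal 390.68 + duty 10659.80 = 19836.96
Landed cost = invoice 55429.20 + 19836.96 = 75266.16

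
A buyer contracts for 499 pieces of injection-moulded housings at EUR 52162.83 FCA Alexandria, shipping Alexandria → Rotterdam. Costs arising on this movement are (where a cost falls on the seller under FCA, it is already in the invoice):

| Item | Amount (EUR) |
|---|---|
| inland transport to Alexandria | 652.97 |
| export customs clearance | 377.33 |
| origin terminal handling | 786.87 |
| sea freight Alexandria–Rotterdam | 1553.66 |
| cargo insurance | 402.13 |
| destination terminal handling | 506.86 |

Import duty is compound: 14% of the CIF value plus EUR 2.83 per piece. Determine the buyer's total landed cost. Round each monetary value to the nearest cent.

FCA: the seller delivers export-cleared goods to the carrier; the buyer bears costs from that point.
Already in the invoice (seller's account under FCA): inland to port, export clearance — exclude.
CIF value = FCA price + origin terminal + freight + insurance = 52162.83 + 786.87 + 1553.66 + 402.13 = 54905.49
Ad valorem component: 54905.49 × 14% = 7686.77
Specific component: 499 × 2.83 = 1412.17
Import duty = 7686.77 + 1412.17 = 9098.94
Buyer bears: origin terminal 786.87 + freight 1553.66 + insurance 402.13 + destination terminal 506.86 + duty 9098.94 = 12348.46
Landed cost = invoice 52162.83 + 12348.46 = 64511.29

Total landed cost: EUR 64511.29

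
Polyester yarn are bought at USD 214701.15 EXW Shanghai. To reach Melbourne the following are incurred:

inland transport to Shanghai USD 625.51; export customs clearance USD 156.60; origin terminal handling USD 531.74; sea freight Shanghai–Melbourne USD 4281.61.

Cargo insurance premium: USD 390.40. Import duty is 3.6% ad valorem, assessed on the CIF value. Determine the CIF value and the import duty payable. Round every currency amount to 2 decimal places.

CIF value: USD 220687.01; import duty: USD 7944.73

CIF = EXW price + pre-shipment costs + freight + insurance
CIF = 214701.15 + 625.51 + 156.60 + 531.74 + 4281.61 + 390.40 = 220687.01
Import duty = 220687.01 × 3.6% = 7944.73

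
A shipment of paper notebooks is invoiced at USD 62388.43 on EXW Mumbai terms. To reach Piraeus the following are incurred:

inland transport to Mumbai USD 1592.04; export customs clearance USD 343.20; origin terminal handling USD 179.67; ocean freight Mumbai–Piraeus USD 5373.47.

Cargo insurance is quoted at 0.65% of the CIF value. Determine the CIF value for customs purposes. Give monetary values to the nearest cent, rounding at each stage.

Let C be the CIF value. C = EXW price + pre-shipment costs + freight + 0.65% × C
C − 0.65% × C = 62388.43 + 1592.04 + 343.20 + 179.67 + 5373.47
0.9935 × C = 69876.81
C = 69876.81 / 0.9935 = 70333.98
Insurance premium = 0.65% × 70333.98 = 457.17

CIF value: USD 70333.98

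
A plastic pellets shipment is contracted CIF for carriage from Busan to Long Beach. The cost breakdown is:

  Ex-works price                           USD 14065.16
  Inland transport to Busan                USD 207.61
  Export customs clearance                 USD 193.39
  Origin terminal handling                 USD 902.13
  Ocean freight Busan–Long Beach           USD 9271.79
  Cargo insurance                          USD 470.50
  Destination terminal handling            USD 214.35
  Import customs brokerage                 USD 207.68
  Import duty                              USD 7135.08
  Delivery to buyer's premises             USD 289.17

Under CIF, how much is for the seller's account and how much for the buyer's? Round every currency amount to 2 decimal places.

Seller: USD 25110.58; buyer: USD 7846.28

CIF: the seller pays costs through ocean freight and marine insurance to the destination port.
Seller's account: goods 14065.16 + inland to port 207.61 + export clearance 193.39 + origin terminal 902.13 + freight 9271.79 + insurance 470.50 = 25110.58
Buyer's account: destination terminal 214.35 + brokerage 207.68 + duty 7135.08 + delivery 289.17 = 7846.28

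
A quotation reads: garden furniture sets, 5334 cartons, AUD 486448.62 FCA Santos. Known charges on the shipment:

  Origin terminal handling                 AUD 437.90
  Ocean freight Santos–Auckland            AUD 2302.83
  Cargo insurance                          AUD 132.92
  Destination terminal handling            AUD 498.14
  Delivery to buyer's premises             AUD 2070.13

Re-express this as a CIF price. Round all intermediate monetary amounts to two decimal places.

CIF price: AUD 489322.27

Not relevant to the conversion: delivery, destination terminal — on the buyer under both terms; not part of either seller's price.
From FCA to CIF, the seller additionally bears: origin terminal, freight, insurance.
CIF price = 486448.62 + 437.90 + 2302.83 + 132.92 = 489322.27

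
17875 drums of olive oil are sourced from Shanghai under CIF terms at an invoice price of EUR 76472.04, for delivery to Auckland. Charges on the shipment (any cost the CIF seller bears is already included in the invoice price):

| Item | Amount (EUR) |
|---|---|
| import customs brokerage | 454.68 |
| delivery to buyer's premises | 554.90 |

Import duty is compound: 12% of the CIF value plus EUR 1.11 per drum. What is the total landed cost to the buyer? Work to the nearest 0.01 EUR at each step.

Total landed cost: EUR 106499.51

CIF: the seller pays costs through ocean freight and marine insurance to the destination port.
The CIF price already equals the CIF value: 76472.04
Ad valorem component: 76472.04 × 12% = 9176.64
Specific component: 17875 × 1.11 = 19841.25
Import duty = 9176.64 + 19841.25 = 29017.89
Buyer bears: brokerage 454.68 + delivery 554.90 + duty 29017.89 = 30027.47
Landed cost = invoice 76472.04 + 30027.47 = 106499.51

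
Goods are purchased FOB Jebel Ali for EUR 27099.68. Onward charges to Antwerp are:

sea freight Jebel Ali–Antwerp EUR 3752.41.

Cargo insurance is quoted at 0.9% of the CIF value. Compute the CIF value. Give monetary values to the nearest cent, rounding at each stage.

CIF value: EUR 31132.28

Let C be the CIF value. C = FOB price + freight + 0.9% × C
C − 0.9% × C = 27099.68 + 3752.41
0.991 × C = 30852.09
C = 30852.09 / 0.991 = 31132.28
Insurance premium = 0.9% × 31132.28 = 280.19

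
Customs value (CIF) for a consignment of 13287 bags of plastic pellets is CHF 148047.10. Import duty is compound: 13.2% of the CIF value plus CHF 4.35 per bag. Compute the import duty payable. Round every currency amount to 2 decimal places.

Ad valorem component: 148047.10 × 13.2% = 19542.22
Specific component: 13287 × 4.35 = 57798.45
Import duty = 19542.22 + 57798.45 = 77340.67

Import duty: CHF 77340.67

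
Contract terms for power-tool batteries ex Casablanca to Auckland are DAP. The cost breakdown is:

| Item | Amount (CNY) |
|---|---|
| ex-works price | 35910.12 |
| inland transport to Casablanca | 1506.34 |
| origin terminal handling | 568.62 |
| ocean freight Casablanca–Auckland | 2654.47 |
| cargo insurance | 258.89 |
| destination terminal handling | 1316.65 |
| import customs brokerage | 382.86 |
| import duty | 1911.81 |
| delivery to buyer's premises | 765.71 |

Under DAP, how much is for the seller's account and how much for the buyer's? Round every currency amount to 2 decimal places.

DAP: the seller bears all costs to the named destination except import duty and clearance.
Seller's account: goods 35910.12 + inland to port 1506.34 + origin terminal 568.62 + freight 2654.47 + insurance 258.89 + destination terminal 1316.65 + delivery 765.71 = 42980.80
Buyer's account: brokerage 382.86 + duty 1911.81 = 2294.67

Seller: CNY 42980.80; buyer: CNY 2294.67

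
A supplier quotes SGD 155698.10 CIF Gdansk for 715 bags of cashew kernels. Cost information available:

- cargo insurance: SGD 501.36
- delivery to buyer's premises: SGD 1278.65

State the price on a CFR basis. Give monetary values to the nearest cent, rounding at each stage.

Not relevant to the conversion: delivery — on the buyer under both terms; not part of either seller's price.
From CIF to CFR, the seller no longer bears: insurance.
CFR price = 155698.10 − 501.36 = 155196.74

CFR price: SGD 155196.74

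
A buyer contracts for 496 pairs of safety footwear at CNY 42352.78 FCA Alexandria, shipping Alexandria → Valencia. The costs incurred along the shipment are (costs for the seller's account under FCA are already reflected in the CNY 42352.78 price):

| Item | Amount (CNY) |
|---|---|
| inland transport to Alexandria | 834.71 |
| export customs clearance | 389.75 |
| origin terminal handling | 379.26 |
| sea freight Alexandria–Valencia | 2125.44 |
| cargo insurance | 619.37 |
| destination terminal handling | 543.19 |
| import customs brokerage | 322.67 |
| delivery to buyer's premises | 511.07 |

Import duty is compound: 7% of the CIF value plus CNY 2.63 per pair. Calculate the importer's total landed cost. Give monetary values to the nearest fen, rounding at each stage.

Total landed cost: CNY 51341.64

FCA: the seller delivers export-cleared goods to the carrier; the buyer bears costs from that point.
Already in the invoice (seller's account under FCA): inland to port, export clearance — exclude.
CIF value = FCA price + origin terminal + freight + insurance = 42352.78 + 379.26 + 2125.44 + 619.37 = 45476.85
Ad valorem component: 45476.85 × 7% = 3183.38
Specific component: 496 × 2.63 = 1304.48
Import duty = 3183.38 + 1304.48 = 4487.86
Buyer bears: origin terminal 379.26 + freight 2125.44 + insurance 619.37 + destination terminal 543.19 + brokerage 322.67 + delivery 511.07 + duty 4487.86 = 8988.86
Landed cost = invoice 42352.78 + 8988.86 = 51341.64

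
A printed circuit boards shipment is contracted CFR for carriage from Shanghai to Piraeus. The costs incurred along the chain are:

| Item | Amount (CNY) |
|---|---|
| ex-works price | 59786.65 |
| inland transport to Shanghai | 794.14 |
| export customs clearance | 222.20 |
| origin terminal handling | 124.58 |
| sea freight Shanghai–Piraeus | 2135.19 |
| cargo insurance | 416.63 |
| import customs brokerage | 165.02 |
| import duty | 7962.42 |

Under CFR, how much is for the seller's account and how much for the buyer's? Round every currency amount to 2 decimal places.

CFR: the seller pays costs through ocean freight to the destination port, but not insurance.
Seller's account: goods 59786.65 + inland to port 794.14 + export clearance 222.20 + origin terminal 124.58 + freight 2135.19 = 63062.76
Buyer's account: insurance 416.63 + brokerage 165.02 + duty 7962.42 = 8544.07

Seller: CNY 63062.76; buyer: CNY 8544.07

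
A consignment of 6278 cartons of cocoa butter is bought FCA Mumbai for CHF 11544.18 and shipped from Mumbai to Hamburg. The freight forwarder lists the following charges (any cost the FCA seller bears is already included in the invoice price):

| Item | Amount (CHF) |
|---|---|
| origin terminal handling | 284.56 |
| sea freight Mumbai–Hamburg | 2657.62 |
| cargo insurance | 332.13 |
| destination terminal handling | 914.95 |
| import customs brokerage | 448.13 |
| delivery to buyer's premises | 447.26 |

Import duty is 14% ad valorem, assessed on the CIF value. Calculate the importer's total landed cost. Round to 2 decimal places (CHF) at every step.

Total landed cost: CHF 18703.42

FCA: the seller delivers export-cleared goods to the carrier; the buyer bears costs from that point.
CIF value = FCA price + origin terminal + freight + insurance = 11544.18 + 284.56 + 2657.62 + 332.13 = 14818.49
Import duty = 14818.49 × 14% = 2074.59
Buyer bears: origin terminal 284.56 + freight 2657.62 + insurance 332.13 + destination terminal 914.95 + brokerage 448.13 + delivery 447.26 + duty 2074.59 = 7159.24
Landed cost = invoice 11544.18 + 7159.24 = 18703.42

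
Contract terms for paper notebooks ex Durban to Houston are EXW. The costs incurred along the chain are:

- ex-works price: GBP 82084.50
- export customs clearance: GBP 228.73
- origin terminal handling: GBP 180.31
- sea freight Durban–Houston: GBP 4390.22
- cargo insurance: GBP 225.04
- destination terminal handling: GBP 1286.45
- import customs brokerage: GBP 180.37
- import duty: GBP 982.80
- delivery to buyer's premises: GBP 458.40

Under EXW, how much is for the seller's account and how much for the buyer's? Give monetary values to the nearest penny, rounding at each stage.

Seller: GBP 82084.50; buyer: GBP 7932.32

EXW: the seller makes goods available at their premises; the buyer bears all onward costs.
Seller's account: goods 82084.50 = 82084.50
Buyer's account: export clearance 228.73 + origin terminal 180.31 + freight 4390.22 + insurance 225.04 + destination terminal 1286.45 + brokerage 180.37 + duty 982.80 + delivery 458.40 = 7932.32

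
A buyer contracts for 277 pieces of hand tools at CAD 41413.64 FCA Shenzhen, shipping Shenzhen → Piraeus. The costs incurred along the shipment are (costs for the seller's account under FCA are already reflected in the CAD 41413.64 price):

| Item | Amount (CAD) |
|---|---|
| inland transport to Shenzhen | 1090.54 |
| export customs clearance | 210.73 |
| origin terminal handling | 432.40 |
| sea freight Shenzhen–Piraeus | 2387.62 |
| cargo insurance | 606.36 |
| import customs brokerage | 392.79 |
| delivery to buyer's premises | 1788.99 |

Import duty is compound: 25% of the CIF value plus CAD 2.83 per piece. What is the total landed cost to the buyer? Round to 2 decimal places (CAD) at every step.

FCA: the seller delivers export-cleared goods to the carrier; the buyer bears costs from that point.
Already in the invoice (seller's account under FCA): inland to port, export clearance — exclude.
CIF value = FCA price + origin terminal + freight + insurance = 41413.64 + 432.40 + 2387.62 + 606.36 = 44840.02
Ad valorem component: 44840.02 × 25% = 11210.01
Specific component: 277 × 2.83 = 783.91
Import duty = 11210.01 + 783.91 = 11993.92
Buyer bears: origin terminal 432.40 + freight 2387.62 + insurance 606.36 + brokerage 392.79 + delivery 1788.99 + duty 11993.92 = 17602.08
Landed cost = invoice 41413.64 + 17602.08 = 59015.72

Total landed cost: CAD 59015.72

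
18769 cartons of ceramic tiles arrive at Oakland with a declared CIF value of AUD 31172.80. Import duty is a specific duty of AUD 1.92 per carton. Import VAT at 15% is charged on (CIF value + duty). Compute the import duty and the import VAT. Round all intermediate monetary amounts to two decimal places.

Import duty: AUD 36036.48; import VAT: AUD 10081.39

Import duty = 18769 × 1.92 = 36036.48
VAT base = CIF + duty = 31172.80 + 36036.48 = 67209.28
Import VAT = 67209.28 × 15% = 10081.39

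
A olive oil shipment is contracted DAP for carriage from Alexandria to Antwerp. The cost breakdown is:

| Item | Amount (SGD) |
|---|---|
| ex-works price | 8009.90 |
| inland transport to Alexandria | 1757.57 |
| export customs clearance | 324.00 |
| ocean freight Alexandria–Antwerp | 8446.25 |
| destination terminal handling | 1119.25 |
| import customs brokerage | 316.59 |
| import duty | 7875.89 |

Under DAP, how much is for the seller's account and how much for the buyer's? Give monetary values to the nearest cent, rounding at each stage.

DAP: the seller bears all costs to the named destination except import duty and clearance.
Seller's account: goods 8009.90 + inland to port 1757.57 + export clearance 324.00 + freight 8446.25 + destination terminal 1119.25 = 19656.97
Buyer's account: brokerage 316.59 + duty 7875.89 = 8192.48

Seller: SGD 19656.97; buyer: SGD 8192.48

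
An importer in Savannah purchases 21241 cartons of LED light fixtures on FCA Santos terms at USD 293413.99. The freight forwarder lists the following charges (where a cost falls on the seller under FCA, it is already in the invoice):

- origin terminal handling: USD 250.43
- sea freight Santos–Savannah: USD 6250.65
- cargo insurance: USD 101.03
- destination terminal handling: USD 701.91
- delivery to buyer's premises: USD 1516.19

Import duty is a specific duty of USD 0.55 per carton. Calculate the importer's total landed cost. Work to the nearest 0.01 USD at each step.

Total landed cost: USD 313916.75

FCA: the seller delivers export-cleared goods to the carrier; the buyer bears costs from that point.
CIF value = FCA price + origin terminal + freight + insurance = 293413.99 + 250.43 + 6250.65 + 101.03 = 300016.10
Import duty = 21241 × 0.55 = 11682.55
Buyer bears: origin terminal 250.43 + freight 6250.65 + insurance 101.03 + destination terminal 701.91 + delivery 1516.19 + duty 11682.55 = 20502.76
Landed cost = invoice 293413.99 + 20502.76 = 313916.75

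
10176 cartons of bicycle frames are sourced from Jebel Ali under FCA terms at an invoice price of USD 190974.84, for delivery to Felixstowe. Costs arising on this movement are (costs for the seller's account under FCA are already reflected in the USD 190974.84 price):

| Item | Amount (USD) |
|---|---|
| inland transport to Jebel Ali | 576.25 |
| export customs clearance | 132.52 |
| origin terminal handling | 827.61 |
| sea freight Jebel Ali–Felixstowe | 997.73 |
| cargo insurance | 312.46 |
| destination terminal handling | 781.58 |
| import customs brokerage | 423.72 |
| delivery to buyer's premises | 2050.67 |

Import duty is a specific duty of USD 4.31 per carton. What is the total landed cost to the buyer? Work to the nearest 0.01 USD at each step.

FCA: the seller delivers export-cleared goods to the carrier; the buyer bears costs from that point.
Already in the invoice (seller's account under FCA): inland to port, export clearance — exclude.
CIF value = FCA price + origin terminal + freight + insurance = 190974.84 + 827.61 + 997.73 + 312.46 = 193112.64
Import duty = 10176 × 4.31 = 43858.56
Buyer bears: origin terminal 827.61 + freight 997.73 + insurance 312.46 + destination terminal 781.58 + brokerage 423.72 + delivery 2050.67 + duty 43858.56 = 49252.33
Landed cost = invoice 190974.84 + 49252.33 = 240227.17

Total landed cost: USD 240227.17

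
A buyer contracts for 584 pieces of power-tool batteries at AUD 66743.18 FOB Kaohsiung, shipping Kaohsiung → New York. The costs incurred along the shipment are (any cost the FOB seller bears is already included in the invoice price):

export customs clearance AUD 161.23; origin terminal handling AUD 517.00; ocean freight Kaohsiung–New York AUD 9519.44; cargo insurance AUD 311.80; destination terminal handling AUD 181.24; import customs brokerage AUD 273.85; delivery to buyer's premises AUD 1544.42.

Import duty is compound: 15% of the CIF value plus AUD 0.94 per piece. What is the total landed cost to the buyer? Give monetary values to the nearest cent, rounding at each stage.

FOB: the seller bears costs until goods are on board at the origin port; the buyer bears freight, insurance and all costs thereafter.
Already in the invoice (seller's account under FOB): export clearance, origin terminal — exclude.
CIF value = FOB price + freight + insurance = 66743.18 + 9519.44 + 311.80 = 76574.42
Ad valorem component: 76574.42 × 15% = 11486.16
Specific component: 584 × 0.94 = 548.96
Import duty = 11486.16 + 548.96 = 12035.12
Buyer bears: freight 9519.44 + insurance 311.80 + destination terminal 181.24 + brokerage 273.85 + delivery 1544.42 + duty 12035.12 = 23865.87
Landed cost = invoice 66743.18 + 23865.87 = 90609.05

Total landed cost: AUD 90609.05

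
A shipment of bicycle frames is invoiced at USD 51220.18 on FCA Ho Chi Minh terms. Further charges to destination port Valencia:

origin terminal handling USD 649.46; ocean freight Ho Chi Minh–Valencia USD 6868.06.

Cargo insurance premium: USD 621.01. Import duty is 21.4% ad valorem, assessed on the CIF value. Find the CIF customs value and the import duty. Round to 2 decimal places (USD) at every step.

CIF value: USD 59358.71; import duty: USD 12702.76

CIF = FCA price + pre-shipment costs + freight + insurance
CIF = 51220.18 + 649.46 + 6868.06 + 621.01 = 59358.71
Import duty = 59358.71 × 21.4% = 12702.76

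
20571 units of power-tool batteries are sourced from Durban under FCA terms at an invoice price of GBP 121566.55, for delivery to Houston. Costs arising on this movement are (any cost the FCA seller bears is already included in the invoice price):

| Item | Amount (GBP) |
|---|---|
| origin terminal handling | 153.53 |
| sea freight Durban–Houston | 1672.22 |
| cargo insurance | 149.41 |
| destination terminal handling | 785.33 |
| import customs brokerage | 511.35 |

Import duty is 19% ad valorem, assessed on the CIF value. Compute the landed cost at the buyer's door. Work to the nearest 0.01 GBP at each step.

Total landed cost: GBP 148311.31

FCA: the seller delivers export-cleared goods to the carrier; the buyer bears costs from that point.
CIF value = FCA price + origin terminal + freight + insurance = 121566.55 + 153.53 + 1672.22 + 149.41 = 123541.71
Import duty = 123541.71 × 19% = 23472.92
Buyer bears: origin terminal 153.53 + freight 1672.22 + insurance 149.41 + destination terminal 785.33 + brokerage 511.35 + duty 23472.92 = 26744.76
Landed cost = invoice 121566.55 + 26744.76 = 148311.31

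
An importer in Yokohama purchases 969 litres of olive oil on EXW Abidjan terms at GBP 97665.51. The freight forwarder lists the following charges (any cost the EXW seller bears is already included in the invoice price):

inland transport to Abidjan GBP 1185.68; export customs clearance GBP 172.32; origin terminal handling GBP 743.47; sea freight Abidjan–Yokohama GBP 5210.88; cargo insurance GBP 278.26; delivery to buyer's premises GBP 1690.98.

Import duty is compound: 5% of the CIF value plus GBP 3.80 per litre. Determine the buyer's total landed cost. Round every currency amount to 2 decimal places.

EXW: the seller makes goods available at their premises; the buyer bears all onward costs.
CIF value = EXW price + inland to port + export clearance + origin terminal + freight + insurance = 97665.51 + 1185.68 + 172.32 + 743.47 + 5210.88 + 278.26 = 105256.12
Ad valorem component: 105256.12 × 5% = 5262.81
Specific component: 969 × 3.80 = 3682.20
Import duty = 5262.81 + 3682.20 = 8945.01
Buyer bears: inland to port 1185.68 + export clearance 172.32 + origin terminal 743.47 + freight 5210.88 + insurance 278.26 + delivery 1690.98 + duty 8945.01 = 18226.60
Landed cost = invoice 97665.51 + 18226.60 = 115892.11

Total landed cost: GBP 115892.11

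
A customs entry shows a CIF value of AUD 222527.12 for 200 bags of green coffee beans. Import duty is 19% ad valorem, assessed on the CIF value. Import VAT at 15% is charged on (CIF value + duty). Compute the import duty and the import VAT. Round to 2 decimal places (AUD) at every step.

Import duty = 222527.12 × 19% = 42280.15
VAT base = CIF + duty = 222527.12 + 42280.15 = 264807.27
Import VAT = 264807.27 × 15% = 39721.09

Import duty: AUD 42280.15; import VAT: AUD 39721.09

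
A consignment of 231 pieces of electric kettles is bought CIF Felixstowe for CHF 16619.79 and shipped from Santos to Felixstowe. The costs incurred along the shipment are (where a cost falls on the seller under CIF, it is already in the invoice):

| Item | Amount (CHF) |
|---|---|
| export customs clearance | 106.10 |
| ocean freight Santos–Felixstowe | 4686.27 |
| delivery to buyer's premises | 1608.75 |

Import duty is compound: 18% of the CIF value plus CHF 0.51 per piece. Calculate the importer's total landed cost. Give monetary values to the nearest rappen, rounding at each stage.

Total landed cost: CHF 21337.91

CIF: the seller pays costs through ocean freight and marine insurance to the destination port.
Already in the invoice (seller's account under CIF): export clearance, freight — exclude.
The CIF price already equals the CIF value: 16619.79
Ad valorem component: 16619.79 × 18% = 2991.56
Specific component: 231 × 0.51 = 117.81
Import duty = 2991.56 + 117.81 = 3109.37
Buyer bears: delivery 1608.75 + duty 3109.37 = 4718.12
Landed cost = invoice 16619.79 + 4718.12 = 21337.91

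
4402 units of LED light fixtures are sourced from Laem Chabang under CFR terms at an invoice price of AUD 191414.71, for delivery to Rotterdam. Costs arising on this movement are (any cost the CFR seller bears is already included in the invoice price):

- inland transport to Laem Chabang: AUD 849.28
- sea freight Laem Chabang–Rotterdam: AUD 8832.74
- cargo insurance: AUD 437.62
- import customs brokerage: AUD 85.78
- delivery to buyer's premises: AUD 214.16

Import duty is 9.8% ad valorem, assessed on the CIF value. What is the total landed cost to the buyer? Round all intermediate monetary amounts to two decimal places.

Total landed cost: AUD 210953.80

CFR: the seller pays costs through ocean freight to the destination port, but not insurance.
Already in the invoice (seller's account under CFR): inland to port, freight — exclude.
CIF value = CFR price + insurance = 191414.71 + 437.62 = 191852.33
Import duty = 191852.33 × 9.8% = 18801.53
Buyer bears: insurance 437.62 + brokerage 85.78 + delivery 214.16 + duty 18801.53 = 19539.09
Landed cost = invoice 191414.71 + 19539.09 = 210953.80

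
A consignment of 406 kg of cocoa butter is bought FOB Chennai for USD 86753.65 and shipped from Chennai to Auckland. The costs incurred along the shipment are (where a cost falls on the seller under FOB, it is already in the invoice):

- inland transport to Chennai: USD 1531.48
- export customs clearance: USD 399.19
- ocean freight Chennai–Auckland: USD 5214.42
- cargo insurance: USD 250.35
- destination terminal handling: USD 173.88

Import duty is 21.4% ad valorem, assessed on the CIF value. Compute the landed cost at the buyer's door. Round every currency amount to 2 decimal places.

FOB: the seller bears costs until goods are on board at the origin port; the buyer bears freight, insurance and all costs thereafter.
Already in the invoice (seller's account under FOB): inland to port, export clearance — exclude.
CIF value = FOB price + freight + insurance = 86753.65 + 5214.42 + 250.35 = 92218.42
Import duty = 92218.42 × 21.4% = 19734.74
Buyer bears: freight 5214.42 + insurance 250.35 + destination terminal 173.88 + duty 19734.74 = 25373.39
Landed cost = invoice 86753.65 + 25373.39 = 112127.04

Total landed cost: USD 112127.04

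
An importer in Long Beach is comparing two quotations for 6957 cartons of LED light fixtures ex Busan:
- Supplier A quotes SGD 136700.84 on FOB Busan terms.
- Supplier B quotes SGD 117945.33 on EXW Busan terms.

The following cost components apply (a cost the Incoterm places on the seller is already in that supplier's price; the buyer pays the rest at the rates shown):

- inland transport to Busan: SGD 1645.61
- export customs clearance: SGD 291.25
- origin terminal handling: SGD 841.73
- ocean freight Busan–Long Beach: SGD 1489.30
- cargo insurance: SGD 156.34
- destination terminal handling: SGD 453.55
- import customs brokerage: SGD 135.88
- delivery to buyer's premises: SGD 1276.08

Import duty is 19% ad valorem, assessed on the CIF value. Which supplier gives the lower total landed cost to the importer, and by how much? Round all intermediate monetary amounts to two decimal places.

Supplier B is cheaper by SGD 19012.53

Supplier A (FOB):
CIF value = FOB price + freight + insurance = 136700.84 + 1489.30 + 156.34 = 138346.48
Import duty = 138346.48 × 19% = 26285.83
Buyer bears (A): 1489.30 + 156.34 + 453.55 + 135.88 + 1276.08 = 3511.15
Landed cost (A) = invoice 136700.84 + 3511.15 + duty 26285.83 = 166497.82
Supplier B (EXW):
CIF value = EXW price + inland to port + export clearance + origin terminal + freight + insurance = 117945.33 + 1645.61 + 291.25 + 841.73 + 1489.30 + 156.34 = 122369.56
Import duty = 122369.56 × 19% = 23250.22
Buyer bears (B): 1645.61 + 291.25 + 841.73 + 1489.30 + 156.34 + 453.55 + 135.88 + 1276.08 = 6289.74
Landed cost (B) = invoice 117945.33 + 6289.74 + duty 23250.22 = 147485.29
Difference = |166497.82 − 147485.29| = 19012.53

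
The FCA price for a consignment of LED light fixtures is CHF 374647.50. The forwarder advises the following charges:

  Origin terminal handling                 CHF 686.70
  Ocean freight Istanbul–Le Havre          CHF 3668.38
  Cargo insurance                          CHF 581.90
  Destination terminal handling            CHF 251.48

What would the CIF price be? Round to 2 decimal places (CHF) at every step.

Not relevant to the conversion: destination terminal — on the buyer under both terms; not part of either seller's price.
From FCA to CIF, the seller additionally bears: origin terminal, freight, insurance.
CIF price = 374647.50 + 686.70 + 3668.38 + 581.90 = 379584.48

CIF price: CHF 379584.48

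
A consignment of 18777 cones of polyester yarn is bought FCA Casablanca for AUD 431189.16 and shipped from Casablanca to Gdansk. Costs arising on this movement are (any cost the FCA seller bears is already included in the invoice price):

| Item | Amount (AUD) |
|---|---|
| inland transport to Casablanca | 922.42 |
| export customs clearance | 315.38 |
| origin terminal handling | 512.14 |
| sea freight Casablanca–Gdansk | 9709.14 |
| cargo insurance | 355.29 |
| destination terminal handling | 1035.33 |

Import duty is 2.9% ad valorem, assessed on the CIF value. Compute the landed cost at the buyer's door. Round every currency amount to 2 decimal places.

FCA: the seller delivers export-cleared goods to the carrier; the buyer bears costs from that point.
Already in the invoice (seller's account under FCA): inland to port, export clearance — exclude.
CIF value = FCA price + origin terminal + freight + insurance = 431189.16 + 512.14 + 9709.14 + 355.29 = 441765.73
Import duty = 441765.73 × 2.9% = 12811.21
Buyer bears: origin terminal 512.14 + freight 9709.14 + insurance 355.29 + destination terminal 1035.33 + duty 12811.21 = 24423.11
Landed cost = invoice 431189.16 + 24423.11 = 455612.27

Total landed cost: AUD 455612.27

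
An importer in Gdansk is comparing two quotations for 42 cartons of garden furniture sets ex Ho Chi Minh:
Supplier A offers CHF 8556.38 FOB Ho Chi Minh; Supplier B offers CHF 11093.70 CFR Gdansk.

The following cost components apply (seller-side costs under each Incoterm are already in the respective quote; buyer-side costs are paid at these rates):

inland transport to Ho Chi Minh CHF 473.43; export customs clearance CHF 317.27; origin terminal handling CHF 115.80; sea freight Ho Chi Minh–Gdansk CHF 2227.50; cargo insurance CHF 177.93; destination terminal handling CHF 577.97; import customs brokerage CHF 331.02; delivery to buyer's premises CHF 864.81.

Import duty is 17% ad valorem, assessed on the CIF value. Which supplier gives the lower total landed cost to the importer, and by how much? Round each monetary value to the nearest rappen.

Supplier A (FOB):
CIF value = FOB price + freight + insurance = 8556.38 + 2227.50 + 177.93 = 10961.81
Import duty = 10961.81 × 17% = 1863.51
Buyer bears (A): 2227.50 + 177.93 + 577.97 + 331.02 + 864.81 = 4179.23
Landed cost (A) = invoice 8556.38 + 4179.23 + duty 1863.51 = 14599.12
Supplier B (CFR):
CIF value = CFR price + insurance = 11093.70 + 177.93 = 11271.63
Import duty = 11271.63 × 17% = 1916.18
Buyer bears (B): 177.93 + 577.97 + 331.02 + 864.81 = 1951.73
Landed cost (B) = invoice 11093.70 + 1951.73 + duty 1916.18 = 14961.61
Difference = |14599.12 − 14961.61| = 362.49

Supplier A is cheaper by CHF 362.49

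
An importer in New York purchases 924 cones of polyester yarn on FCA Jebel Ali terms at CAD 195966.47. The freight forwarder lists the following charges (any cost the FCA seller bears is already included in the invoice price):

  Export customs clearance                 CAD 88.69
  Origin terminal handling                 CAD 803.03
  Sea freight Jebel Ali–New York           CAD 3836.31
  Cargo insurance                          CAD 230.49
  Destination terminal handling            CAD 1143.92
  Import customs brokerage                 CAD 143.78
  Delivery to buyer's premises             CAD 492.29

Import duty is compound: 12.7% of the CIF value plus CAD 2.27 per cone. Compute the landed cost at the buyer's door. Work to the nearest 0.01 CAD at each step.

Total landed cost: CAD 230219.98

FCA: the seller delivers export-cleared goods to the carrier; the buyer bears costs from that point.
Already in the invoice (seller's account under FCA): export clearance — exclude.
CIF value = FCA price + origin terminal + freight + insurance = 195966.47 + 803.03 + 3836.31 + 230.49 = 200836.30
Ad valorem component: 200836.30 × 12.7% = 25506.21
Specific component: 924 × 2.27 = 2097.48
Import duty = 25506.21 + 2097.48 = 27603.69
Buyer bears: origin terminal 803.03 + freight 3836.31 + insurance 230.49 + destination terminal 1143.92 + brokerage 143.78 + delivery 492.29 + duty 27603.69 = 34253.51
Landed cost = invoice 195966.47 + 34253.51 = 230219.98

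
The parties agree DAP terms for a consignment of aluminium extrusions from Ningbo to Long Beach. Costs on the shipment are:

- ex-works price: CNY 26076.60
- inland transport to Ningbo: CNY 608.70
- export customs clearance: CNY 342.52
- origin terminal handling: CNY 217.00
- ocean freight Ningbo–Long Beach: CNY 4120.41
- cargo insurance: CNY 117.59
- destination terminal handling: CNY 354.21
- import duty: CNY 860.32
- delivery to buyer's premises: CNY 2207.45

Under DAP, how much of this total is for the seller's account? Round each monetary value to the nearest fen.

Seller's account: CNY 34044.48

DAP: the seller bears all costs to the named destination except import duty and clearance.
Seller's account: goods 26076.60 + inland to port 608.70 + export clearance 342.52 + origin terminal 217.00 + freight 4120.41 + insurance 117.59 + destination terminal 354.21 + delivery 2207.45 = 34044.48
Buyer's account: duty 860.32 = 860.32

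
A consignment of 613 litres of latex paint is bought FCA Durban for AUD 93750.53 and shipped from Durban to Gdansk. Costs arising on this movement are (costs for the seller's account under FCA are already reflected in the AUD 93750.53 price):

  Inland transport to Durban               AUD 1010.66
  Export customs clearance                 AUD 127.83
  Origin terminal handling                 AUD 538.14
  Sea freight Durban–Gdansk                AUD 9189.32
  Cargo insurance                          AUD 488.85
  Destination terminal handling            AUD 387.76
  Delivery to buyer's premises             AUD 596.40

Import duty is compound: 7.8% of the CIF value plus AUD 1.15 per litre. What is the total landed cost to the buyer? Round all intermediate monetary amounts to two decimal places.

Total landed cost: AUD 113765.36

FCA: the seller delivers export-cleared goods to the carrier; the buyer bears costs from that point.
Already in the invoice (seller's account under FCA): inland to port, export clearance — exclude.
CIF value = FCA price + origin terminal + freight + insurance = 93750.53 + 538.14 + 9189.32 + 488.85 = 103966.84
Ad valorem component: 103966.84 × 7.8% = 8109.41
Specific component: 613 × 1.15 = 704.95
Import duty = 8109.41 + 704.95 = 8814.36
Buyer bears: origin terminal 538.14 + freight 9189.32 + insurance 488.85 + destination terminal 387.76 + delivery 596.40 + duty 8814.36 = 20014.83
Landed cost = invoice 93750.53 + 20014.83 = 113765.36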